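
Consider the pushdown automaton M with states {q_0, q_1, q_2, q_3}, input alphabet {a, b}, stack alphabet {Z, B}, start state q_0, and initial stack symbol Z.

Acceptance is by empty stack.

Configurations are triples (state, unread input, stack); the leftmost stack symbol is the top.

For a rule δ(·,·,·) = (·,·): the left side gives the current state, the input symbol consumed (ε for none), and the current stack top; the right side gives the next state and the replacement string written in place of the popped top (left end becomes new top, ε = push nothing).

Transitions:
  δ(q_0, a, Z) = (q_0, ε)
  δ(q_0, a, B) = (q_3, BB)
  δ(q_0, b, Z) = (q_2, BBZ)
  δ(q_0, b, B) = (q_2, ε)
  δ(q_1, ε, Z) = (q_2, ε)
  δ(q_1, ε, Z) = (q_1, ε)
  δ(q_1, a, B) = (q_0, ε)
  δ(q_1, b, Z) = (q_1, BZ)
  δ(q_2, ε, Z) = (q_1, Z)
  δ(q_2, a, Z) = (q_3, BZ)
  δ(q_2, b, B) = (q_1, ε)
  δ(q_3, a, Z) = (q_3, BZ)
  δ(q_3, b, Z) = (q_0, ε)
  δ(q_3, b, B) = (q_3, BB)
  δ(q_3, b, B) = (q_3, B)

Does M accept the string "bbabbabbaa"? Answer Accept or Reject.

One accepting computation: (q_0, bbabbabbaa, Z) ⊢ (q_2, babbabbaa, BBZ) ⊢ (q_1, abbabbaa, BZ) ⊢ (q_0, bbabbaa, Z) ⊢ (q_2, babbaa, BBZ) ⊢ (q_1, abbaa, BZ) ⊢ (q_0, bbaa, Z) ⊢ (q_2, baa, BBZ) ⊢ (q_1, aa, BZ) ⊢ (q_0, a, Z) ⊢ (q_0, ε, ε)
All input consumed and the stack is empty.

Accept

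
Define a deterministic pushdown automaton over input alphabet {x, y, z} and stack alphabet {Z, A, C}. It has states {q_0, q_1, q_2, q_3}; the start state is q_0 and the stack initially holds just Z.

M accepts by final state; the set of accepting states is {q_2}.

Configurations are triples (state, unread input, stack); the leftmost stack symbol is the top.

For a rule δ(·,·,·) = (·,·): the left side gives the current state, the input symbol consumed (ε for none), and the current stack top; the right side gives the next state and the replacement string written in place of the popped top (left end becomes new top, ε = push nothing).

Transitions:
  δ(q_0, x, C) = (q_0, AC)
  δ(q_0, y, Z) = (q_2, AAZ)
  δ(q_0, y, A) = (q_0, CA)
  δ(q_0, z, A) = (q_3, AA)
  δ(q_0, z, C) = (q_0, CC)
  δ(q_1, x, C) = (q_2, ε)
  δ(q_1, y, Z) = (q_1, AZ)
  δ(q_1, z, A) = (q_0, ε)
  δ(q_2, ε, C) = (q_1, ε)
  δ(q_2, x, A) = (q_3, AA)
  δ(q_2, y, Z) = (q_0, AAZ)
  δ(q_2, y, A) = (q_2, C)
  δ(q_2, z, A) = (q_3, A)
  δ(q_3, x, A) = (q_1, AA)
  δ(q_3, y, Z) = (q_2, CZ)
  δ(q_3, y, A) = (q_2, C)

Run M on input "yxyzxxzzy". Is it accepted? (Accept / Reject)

Reject

(q_0, yxyzxxzzy, Z)
  read y, top Z: go to q_2, push AAZ → (q_2, xyzxxzzy, AAZ)
  read x, top A: go to q_3, push AA → (q_3, yzxxzzy, AAAZ)
  read y, top A: go to q_2, push C → (q_2, zxxzzy, CAAZ)
  ε-move, top C: go to q_1, push ε → (q_1, zxxzzy, AAZ)
  read z, top A: go to q_0, push ε → (q_0, xxzzy, AZ)
No transition applies at (q_0, xxzzy, AZ); input not fully consumed.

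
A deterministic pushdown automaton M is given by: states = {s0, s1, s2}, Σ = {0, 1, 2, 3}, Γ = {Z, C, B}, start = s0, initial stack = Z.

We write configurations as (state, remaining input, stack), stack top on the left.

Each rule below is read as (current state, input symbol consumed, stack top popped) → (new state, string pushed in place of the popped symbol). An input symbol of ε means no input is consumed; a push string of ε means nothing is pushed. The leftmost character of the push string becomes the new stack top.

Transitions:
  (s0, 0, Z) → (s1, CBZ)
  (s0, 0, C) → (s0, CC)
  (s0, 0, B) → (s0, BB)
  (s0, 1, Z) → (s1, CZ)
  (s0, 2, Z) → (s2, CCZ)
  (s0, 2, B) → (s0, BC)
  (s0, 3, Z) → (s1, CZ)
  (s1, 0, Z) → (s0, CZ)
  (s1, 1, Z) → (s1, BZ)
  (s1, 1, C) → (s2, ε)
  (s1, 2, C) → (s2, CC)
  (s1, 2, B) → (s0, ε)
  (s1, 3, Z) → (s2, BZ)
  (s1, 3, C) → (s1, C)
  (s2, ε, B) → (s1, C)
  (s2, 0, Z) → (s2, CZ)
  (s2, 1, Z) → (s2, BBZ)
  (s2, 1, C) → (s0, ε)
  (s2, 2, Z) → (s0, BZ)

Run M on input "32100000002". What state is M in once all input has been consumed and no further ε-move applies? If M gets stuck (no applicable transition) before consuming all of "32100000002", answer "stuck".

(s0, 32100000002, Z)
  read 3, top Z: go to s1, push CZ → (s1, 2100000002, CZ)
  read 2, top C: go to s2, push CC → (s2, 100000002, CCZ)
  read 1, top C: go to s0, push ε → (s0, 00000002, CZ)
  read 0, top C: go to s0, push CC → (s0, 0000002, CCZ)
  read 0, top C: go to s0, push CC → (s0, 000002, CCCZ)
  read 0, top C: go to s0, push CC → (s0, 00002, CCCCZ)
  read 0, top C: go to s0, push CC → (s0, 0002, CCCCCZ)
  read 0, top C: go to s0, push CC → (s0, 002, CCCCCCZ)
  read 0, top C: go to s0, push CC → (s0, 02, CCCCCCCZ)
  read 0, top C: go to s0, push CC → (s0, 2, CCCCCCCCZ)
No transition for (s0, 2, top C); M blocks with input 2 remaining.

stuck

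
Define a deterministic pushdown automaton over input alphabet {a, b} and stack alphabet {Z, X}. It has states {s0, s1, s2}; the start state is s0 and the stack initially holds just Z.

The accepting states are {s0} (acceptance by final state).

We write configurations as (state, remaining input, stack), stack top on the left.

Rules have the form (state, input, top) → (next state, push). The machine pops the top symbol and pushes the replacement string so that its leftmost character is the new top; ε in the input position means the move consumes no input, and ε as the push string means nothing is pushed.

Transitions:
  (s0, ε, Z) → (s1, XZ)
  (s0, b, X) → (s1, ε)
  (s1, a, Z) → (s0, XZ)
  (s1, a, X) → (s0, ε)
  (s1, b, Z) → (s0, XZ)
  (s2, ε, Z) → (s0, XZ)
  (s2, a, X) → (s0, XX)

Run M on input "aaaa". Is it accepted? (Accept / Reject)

Accept

(s0, aaaa, Z)
  ε-move, top Z: go to s1, push XZ → (s1, aaaa, XZ)
  read a, top X: go to s0, push ε → (s0, aaa, Z)
  ε-move, top Z: go to s1, push XZ → (s1, aaa, XZ)
  read a, top X: go to s0, push ε → (s0, aa, Z)
  ε-move, top Z: go to s1, push XZ → (s1, aa, XZ)
  read a, top X: go to s0, push ε → (s0, a, Z)
  ε-move, top Z: go to s1, push XZ → (s1, a, XZ)
  read a, top X: go to s0, push ε → (s0, ε, Z)
All input consumed; state s0 ∈ F.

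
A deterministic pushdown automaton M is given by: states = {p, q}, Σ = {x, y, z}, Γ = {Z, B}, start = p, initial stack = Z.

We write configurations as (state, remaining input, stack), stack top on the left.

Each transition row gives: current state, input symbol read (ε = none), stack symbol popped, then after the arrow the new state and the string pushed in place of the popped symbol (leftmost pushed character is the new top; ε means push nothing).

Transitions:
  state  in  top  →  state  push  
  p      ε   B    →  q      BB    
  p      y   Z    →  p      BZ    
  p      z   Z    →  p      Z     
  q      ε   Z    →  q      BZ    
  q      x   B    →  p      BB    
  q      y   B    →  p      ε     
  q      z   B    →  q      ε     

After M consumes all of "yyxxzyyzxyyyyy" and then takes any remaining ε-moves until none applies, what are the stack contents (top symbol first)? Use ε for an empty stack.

BBBBBBZ

(p, yyxxzyyzxyyyyy, Z)
  read y, top Z: go to p, push BZ → (p, yxxzyyzxyyyyy, BZ)
  ε-move, top B: go to q, push BB → (q, yxxzyyzxyyyyy, BBZ)
  read y, top B: go to p, push ε → (p, xxzyyzxyyyyy, BZ)
  ε-move, top B: go to q, push BB → (q, xxzyyzxyyyyy, BBZ)
  read x, top B: go to p, push BB → (p, xzyyzxyyyyy, BBBZ)
  ε-move, top B: go to q, push BB → (q, xzyyzxyyyyy, BBBBZ)
  read x, top B: go to p, push BB → (p, zyyzxyyyyy, BBBBBZ)
  ε-move, top B: go to q, push BB → (q, zyyzxyyyyy, BBBBBBZ)
  read z, top B: go to q, push ε → (q, yyzxyyyyy, BBBBBZ)
  read y, top B: go to p, push ε → (p, yzxyyyyy, BBBBZ)
  ε-move, top B: go to q, push BB → (q, yzxyyyyy, BBBBBZ)
  read y, top B: go to p, push ε → (p, zxyyyyy, BBBBZ)
  ε-move, top B: go to q, push BB → (q, zxyyyyy, BBBBBZ)
  read z, top B: go to q, push ε → (q, xyyyyy, BBBBZ)
  read x, top B: go to p, push BB → (p, yyyyy, BBBBBZ)
  ε-move, top B: go to q, push BB → (q, yyyyy, BBBBBBZ)
  read y, top B: go to p, push ε → (p, yyyy, BBBBBZ)
  ε-move, top B: go to q, push BB → (q, yyyy, BBBBBBZ)
  read y, top B: go to p, push ε → (p, yyy, BBBBBZ)
  ε-move, top B: go to q, push BB → (q, yyy, BBBBBBZ)
  read y, top B: go to p, push ε → (p, yy, BBBBBZ)
  ε-move, top B: go to q, push BB → (q, yy, BBBBBBZ)
  read y, top B: go to p, push ε → (p, y, BBBBBZ)
  ε-move, top B: go to q, push BB → (q, y, BBBBBBZ)
  read y, top B: go to p, push ε → (p, ε, BBBBBZ)
  ε-move, top B: go to q, push BB → (q, ε, BBBBBBZ)
All input consumed in state q with stack BBBBBBZ.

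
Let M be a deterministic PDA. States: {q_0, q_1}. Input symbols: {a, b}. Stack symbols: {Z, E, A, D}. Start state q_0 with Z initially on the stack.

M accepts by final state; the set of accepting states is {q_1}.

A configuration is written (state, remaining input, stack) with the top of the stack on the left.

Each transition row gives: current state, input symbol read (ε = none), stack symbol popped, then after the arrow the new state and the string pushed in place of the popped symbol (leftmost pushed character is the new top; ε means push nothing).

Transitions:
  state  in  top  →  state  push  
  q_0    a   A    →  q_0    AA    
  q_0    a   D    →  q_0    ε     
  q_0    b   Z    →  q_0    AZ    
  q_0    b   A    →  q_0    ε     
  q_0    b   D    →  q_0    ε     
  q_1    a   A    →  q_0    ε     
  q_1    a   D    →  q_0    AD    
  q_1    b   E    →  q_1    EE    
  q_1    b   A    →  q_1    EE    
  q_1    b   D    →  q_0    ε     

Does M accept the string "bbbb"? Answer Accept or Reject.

Reject

(q_0, bbbb, Z) ⊢ (q_0, bbb, AZ) ⊢ (q_0, bb, Z) ⊢ (q_0, b, AZ) ⊢ (q_0, ε, Z)
All input consumed; state q_0 ∉ F and no further ε-move applies.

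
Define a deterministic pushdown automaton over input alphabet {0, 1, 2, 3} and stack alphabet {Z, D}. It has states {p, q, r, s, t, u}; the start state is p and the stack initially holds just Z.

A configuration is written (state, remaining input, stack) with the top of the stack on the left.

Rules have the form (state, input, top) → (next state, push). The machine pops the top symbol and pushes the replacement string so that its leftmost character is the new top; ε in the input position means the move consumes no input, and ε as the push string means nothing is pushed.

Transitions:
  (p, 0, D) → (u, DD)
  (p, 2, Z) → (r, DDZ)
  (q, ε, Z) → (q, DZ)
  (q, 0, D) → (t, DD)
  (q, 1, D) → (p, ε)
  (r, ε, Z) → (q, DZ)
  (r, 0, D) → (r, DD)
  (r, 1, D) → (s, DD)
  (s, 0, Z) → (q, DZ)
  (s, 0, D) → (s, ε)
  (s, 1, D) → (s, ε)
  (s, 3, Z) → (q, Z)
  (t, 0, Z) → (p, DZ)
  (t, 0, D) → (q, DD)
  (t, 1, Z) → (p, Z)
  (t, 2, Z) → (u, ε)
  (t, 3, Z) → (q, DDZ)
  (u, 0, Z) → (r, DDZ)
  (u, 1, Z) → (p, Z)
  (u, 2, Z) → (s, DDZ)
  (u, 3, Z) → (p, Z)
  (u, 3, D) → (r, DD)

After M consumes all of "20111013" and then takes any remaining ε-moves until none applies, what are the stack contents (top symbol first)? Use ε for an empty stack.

DZ

(p, 20111013, Z)
  read 2, top Z: go to r, push DDZ → (r, 0111013, DDZ)
  read 0, top D: go to r, push DD → (r, 111013, DDDZ)
  read 1, top D: go to s, push DD → (s, 11013, DDDDZ)
  read 1, top D: go to s, push ε → (s, 1013, DDDZ)
  read 1, top D: go to s, push ε → (s, 013, DDZ)
  read 0, top D: go to s, push ε → (s, 13, DZ)
  read 1, top D: go to s, push ε → (s, 3, Z)
  read 3, top Z: go to q, push Z → (q, ε, Z)
  ε-move, top Z: go to q, push DZ → (q, ε, DZ)
All input consumed in state q with stack DZ.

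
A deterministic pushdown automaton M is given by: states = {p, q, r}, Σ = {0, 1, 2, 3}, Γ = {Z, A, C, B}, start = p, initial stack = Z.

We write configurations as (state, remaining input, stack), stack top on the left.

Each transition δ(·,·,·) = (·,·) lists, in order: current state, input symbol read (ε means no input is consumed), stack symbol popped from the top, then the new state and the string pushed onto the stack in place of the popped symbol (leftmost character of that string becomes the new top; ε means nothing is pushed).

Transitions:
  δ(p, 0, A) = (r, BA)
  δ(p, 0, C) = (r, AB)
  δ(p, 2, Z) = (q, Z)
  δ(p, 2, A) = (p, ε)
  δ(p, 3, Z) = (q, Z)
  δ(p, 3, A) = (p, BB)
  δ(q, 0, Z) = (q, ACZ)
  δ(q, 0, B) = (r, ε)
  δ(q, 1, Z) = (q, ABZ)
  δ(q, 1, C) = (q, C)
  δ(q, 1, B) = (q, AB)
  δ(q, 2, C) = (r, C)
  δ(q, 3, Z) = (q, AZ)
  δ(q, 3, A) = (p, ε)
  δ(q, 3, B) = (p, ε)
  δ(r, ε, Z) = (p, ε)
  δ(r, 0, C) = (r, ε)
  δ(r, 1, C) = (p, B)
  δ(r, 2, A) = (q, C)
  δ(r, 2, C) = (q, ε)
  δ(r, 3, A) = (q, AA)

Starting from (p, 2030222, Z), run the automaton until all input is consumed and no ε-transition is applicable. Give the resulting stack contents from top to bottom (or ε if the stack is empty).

BZ

(p, 2030222, Z)
  read 2, top Z: go to q, push Z → (q, 030222, Z)
  read 0, top Z: go to q, push ACZ → (q, 30222, ACZ)
  read 3, top A: go to p, push ε → (p, 0222, CZ)
  read 0, top C: go to r, push AB → (r, 222, ABZ)
  read 2, top A: go to q, push C → (q, 22, CBZ)
  read 2, top C: go to r, push C → (r, 2, CBZ)
  read 2, top C: go to q, push ε → (q, ε, BZ)
All input consumed in state q with stack BZ.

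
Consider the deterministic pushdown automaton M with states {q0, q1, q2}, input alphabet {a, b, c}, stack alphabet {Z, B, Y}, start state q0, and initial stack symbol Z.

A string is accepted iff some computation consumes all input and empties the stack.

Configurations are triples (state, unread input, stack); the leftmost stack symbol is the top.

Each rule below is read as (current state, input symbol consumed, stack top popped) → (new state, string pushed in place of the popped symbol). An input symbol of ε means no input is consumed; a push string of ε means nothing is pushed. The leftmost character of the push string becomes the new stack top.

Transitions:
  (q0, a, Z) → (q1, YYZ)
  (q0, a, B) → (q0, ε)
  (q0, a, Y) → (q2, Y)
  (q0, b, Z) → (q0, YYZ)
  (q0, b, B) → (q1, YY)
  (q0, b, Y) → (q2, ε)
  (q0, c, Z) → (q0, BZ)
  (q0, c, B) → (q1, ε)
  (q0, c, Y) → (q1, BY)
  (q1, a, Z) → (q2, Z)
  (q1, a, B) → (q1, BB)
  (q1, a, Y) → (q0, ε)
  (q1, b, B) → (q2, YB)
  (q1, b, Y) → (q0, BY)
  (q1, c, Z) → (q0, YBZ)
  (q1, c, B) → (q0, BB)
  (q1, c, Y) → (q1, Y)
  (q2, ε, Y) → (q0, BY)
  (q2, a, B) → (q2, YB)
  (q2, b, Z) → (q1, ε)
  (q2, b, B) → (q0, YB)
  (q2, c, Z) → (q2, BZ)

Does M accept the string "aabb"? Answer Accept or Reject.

Accept

(q0, aabb, Z)
  read a, top Z: go to q1, push YYZ → (q1, abb, YYZ)
  read a, top Y: go to q0, push ε → (q0, bb, YZ)
  read b, top Y: go to q2, push ε → (q2, b, Z)
  read b, top Z: go to q1, push ε → (q1, ε, ε)
All input consumed and the stack is empty.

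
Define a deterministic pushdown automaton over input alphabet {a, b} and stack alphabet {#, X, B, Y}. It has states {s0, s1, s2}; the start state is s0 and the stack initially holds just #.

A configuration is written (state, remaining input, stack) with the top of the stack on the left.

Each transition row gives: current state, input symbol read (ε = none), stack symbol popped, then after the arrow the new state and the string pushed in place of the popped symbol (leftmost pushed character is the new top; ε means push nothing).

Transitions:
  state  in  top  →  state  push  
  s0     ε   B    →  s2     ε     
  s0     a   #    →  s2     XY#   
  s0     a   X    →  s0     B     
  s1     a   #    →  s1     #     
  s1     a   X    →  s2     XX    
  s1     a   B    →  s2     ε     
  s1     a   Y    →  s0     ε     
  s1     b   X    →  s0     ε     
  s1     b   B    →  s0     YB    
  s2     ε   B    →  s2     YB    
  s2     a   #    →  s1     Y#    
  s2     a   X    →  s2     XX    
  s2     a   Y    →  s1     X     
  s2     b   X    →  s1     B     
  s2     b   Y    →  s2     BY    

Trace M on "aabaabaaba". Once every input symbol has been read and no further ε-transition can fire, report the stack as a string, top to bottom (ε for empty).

(s0, aabaabaaba, #) ⊢ (s2, abaabaaba, XY#) ⊢ (s2, baabaaba, XXY#) ⊢ (s1, aabaaba, BXY#) ⊢ (s2, abaaba, XY#) ⊢ (s2, baaba, XXY#) ⊢ (s1, aaba, BXY#) ⊢ (s2, aba, XY#) ⊢ (s2, ba, XXY#) ⊢ (s1, a, BXY#) ⊢ (s2, ε, XY#)
All input consumed in state s2 with stack XY#.

XY#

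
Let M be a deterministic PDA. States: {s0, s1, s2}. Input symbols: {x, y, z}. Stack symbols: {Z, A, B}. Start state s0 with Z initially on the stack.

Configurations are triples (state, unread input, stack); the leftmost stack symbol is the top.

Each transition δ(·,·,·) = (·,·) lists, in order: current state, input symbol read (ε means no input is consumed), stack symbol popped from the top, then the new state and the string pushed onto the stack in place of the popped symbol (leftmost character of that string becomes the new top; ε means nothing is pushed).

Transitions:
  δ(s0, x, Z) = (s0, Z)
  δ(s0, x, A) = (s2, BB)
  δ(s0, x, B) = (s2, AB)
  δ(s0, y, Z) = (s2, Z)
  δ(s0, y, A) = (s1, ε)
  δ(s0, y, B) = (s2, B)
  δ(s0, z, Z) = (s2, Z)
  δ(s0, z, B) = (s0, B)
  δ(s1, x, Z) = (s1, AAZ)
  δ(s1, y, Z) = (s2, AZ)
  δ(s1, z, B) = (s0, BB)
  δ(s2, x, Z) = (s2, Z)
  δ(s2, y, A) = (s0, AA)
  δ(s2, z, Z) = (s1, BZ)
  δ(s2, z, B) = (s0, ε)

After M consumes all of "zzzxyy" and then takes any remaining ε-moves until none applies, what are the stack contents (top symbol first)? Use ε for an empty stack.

(s0, zzzxyy, Z)
  read z, top Z: go to s2, push Z → (s2, zzxyy, Z)
  read z, top Z: go to s1, push BZ → (s1, zxyy, BZ)
  read z, top B: go to s0, push BB → (s0, xyy, BBZ)
  read x, top B: go to s2, push AB → (s2, yy, ABBZ)
  read y, top A: go to s0, push AA → (s0, y, AABBZ)
  read y, top A: go to s1, push ε → (s1, ε, ABBZ)
All input consumed in state s1 with stack ABBZ.

ABBZ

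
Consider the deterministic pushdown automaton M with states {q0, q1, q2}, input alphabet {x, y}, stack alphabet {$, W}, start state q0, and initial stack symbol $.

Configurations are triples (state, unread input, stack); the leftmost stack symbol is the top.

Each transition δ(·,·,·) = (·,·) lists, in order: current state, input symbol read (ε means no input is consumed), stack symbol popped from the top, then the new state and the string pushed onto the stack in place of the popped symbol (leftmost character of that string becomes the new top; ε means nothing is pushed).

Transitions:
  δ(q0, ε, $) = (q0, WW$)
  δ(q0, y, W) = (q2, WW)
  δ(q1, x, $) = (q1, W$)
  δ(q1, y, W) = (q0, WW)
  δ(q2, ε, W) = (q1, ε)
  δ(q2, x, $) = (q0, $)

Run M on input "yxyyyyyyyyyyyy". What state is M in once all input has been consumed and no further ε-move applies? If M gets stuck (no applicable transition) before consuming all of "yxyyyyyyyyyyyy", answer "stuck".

(q0, yxyyyyyyyyyyyy, $)
  ε-move, top $: go to q0, push WW$ → (q0, yxyyyyyyyyyyyy, WW$)
  read y, top W: go to q2, push WW → (q2, xyyyyyyyyyyyy, WWW$)
  ε-move, top W: go to q1, push ε → (q1, xyyyyyyyyyyyy, WW$)
No transition for (q1, x, top W); M blocks with input xyyyyyyyyyyyy remaining.

stuck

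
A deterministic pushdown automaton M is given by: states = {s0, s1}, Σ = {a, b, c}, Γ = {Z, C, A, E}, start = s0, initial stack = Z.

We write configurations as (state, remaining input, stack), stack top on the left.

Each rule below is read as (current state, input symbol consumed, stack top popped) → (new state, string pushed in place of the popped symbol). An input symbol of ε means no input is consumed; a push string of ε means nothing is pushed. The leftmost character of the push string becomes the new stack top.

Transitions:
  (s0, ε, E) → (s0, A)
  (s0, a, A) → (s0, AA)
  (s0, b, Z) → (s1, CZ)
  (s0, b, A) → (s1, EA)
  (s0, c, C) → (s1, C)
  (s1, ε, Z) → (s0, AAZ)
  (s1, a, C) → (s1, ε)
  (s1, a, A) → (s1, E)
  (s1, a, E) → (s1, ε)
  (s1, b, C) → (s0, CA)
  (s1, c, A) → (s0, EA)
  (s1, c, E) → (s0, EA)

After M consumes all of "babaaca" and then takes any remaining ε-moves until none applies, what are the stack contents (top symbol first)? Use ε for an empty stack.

AAAAZ

(s0, babaaca, Z) ⊢ (s1, abaaca, CZ) ⊢ (s1, baaca, Z) ⊢ (s0, baaca, AAZ) ⊢ (s1, aaca, EAAZ) ⊢ (s1, aca, AAZ) ⊢ (s1, ca, EAZ) ⊢ (s0, a, EAAZ) ⊢ (s0, a, AAAZ) ⊢ (s0, ε, AAAAZ)
All input consumed in state s0 with stack AAAAZ.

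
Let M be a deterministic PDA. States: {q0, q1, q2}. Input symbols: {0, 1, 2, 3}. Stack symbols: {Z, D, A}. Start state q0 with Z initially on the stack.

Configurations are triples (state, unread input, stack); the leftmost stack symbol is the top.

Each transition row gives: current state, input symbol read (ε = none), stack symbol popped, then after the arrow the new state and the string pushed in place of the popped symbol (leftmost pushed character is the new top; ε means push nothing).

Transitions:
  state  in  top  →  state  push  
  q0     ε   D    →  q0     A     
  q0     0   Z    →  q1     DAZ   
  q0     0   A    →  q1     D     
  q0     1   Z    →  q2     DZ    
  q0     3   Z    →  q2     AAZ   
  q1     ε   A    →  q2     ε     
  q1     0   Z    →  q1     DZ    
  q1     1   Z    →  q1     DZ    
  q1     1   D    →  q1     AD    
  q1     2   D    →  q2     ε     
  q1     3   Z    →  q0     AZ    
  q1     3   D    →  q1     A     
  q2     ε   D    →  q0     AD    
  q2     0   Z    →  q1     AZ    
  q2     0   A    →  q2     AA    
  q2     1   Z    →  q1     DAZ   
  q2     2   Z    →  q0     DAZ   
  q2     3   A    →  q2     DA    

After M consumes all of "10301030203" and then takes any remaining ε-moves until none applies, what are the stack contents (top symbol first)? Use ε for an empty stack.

ADDZ

(q0, 10301030203, Z)
  read 1, top Z: go to q2, push DZ → (q2, 0301030203, DZ)
  ε-move, top D: go to q0, push AD → (q0, 0301030203, ADZ)
  read 0, top A: go to q1, push D → (q1, 301030203, DDZ)
  read 3, top D: go to q1, push A → (q1, 01030203, ADZ)
  ε-move, top A: go to q2, push ε → (q2, 01030203, DZ)
  ε-move, top D: go to q0, push AD → (q0, 01030203, ADZ)
  read 0, top A: go to q1, push D → (q1, 1030203, DDZ)
  read 1, top D: go to q1, push AD → (q1, 030203, ADDZ)
  ε-move, top A: go to q2, push ε → (q2, 030203, DDZ)
  ε-move, top D: go to q0, push AD → (q0, 030203, ADDZ)
  read 0, top A: go to q1, push D → (q1, 30203, DDDZ)
  read 3, top D: go to q1, push A → (q1, 0203, ADDZ)
  ε-move, top A: go to q2, push ε → (q2, 0203, DDZ)
  ε-move, top D: go to q0, push AD → (q0, 0203, ADDZ)
  read 0, top A: go to q1, push D → (q1, 203, DDDZ)
  read 2, top D: go to q2, push ε → (q2, 03, DDZ)
  ε-move, top D: go to q0, push AD → (q0, 03, ADDZ)
  read 0, top A: go to q1, push D → (q1, 3, DDDZ)
  read 3, top D: go to q1, push A → (q1, ε, ADDZ)
  ε-move, top A: go to q2, push ε → (q2, ε, DDZ)
  ε-move, top D: go to q0, push AD → (q0, ε, ADDZ)
All input consumed in state q0 with stack ADDZ.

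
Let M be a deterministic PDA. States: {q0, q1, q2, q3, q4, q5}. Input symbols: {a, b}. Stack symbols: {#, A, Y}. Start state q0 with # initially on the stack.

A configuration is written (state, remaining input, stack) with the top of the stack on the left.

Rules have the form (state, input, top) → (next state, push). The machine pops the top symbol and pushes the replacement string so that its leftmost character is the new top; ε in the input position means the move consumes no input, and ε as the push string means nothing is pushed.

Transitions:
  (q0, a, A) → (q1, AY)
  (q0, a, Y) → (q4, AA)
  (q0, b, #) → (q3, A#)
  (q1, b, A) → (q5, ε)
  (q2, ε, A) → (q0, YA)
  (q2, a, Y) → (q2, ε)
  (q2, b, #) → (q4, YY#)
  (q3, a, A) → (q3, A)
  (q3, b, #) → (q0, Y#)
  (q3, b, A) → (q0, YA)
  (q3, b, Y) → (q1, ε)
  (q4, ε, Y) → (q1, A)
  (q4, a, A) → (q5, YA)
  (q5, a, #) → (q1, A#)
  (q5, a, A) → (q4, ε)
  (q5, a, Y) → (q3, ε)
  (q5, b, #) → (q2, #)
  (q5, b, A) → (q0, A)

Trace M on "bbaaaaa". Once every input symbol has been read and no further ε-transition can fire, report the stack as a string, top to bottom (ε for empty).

AAA#

(q0, bbaaaaa, #)
  read b, top #: go to q3, push A# → (q3, baaaaa, A#)
  read b, top A: go to q0, push YA → (q0, aaaaa, YA#)
  read a, top Y: go to q4, push AA → (q4, aaaa, AAA#)
  read a, top A: go to q5, push YA → (q5, aaa, YAAA#)
  read a, top Y: go to q3, push ε → (q3, aa, AAA#)
  read a, top A: go to q3, push A → (q3, a, AAA#)
  read a, top A: go to q3, push A → (q3, ε, AAA#)
All input consumed in state q3 with stack AAA#.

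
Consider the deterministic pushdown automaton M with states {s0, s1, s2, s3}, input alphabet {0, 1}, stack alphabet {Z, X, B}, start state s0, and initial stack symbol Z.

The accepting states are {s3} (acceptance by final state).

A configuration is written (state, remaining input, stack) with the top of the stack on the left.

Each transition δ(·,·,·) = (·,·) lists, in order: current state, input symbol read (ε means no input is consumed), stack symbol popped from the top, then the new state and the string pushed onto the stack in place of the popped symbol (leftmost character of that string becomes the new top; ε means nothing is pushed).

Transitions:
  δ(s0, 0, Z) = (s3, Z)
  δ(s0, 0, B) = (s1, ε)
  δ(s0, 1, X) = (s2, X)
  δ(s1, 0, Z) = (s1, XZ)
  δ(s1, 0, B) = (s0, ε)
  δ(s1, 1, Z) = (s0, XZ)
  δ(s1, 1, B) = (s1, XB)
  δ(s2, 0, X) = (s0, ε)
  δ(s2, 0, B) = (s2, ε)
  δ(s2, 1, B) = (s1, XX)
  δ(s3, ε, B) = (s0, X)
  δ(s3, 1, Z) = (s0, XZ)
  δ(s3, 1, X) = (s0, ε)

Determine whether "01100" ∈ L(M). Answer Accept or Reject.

Accept

(s0, 01100, Z)
  read 0, top Z: go to s3, push Z → (s3, 1100, Z)
  read 1, top Z: go to s0, push XZ → (s0, 100, XZ)
  read 1, top X: go to s2, push X → (s2, 00, XZ)
  read 0, top X: go to s0, push ε → (s0, 0, Z)
  read 0, top Z: go to s3, push Z → (s3, ε, Z)
All input consumed; state s3 ∈ F.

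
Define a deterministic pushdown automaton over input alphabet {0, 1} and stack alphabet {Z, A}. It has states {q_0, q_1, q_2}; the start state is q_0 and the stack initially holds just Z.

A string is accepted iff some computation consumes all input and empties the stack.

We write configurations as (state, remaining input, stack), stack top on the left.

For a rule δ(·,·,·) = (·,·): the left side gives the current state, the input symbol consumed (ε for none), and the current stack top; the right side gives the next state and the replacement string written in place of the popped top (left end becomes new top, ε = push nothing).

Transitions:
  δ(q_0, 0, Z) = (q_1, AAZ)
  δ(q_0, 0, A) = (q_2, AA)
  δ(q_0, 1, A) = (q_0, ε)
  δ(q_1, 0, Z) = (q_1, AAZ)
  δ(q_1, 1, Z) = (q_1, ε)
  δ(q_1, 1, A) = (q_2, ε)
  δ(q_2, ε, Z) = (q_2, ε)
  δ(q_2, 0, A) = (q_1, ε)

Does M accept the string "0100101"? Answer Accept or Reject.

(q_0, 0100101, Z)
  read 0, top Z: go to q_1, push AAZ → (q_1, 100101, AAZ)
  read 1, top A: go to q_2, push ε → (q_2, 00101, AZ)
  read 0, top A: go to q_1, push ε → (q_1, 0101, Z)
  read 0, top Z: go to q_1, push AAZ → (q_1, 101, AAZ)
  read 1, top A: go to q_2, push ε → (q_2, 01, AZ)
  read 0, top A: go to q_1, push ε → (q_1, 1, Z)
  read 1, top Z: go to q_1, push ε → (q_1, ε, ε)
All input consumed and the stack is empty.

Accept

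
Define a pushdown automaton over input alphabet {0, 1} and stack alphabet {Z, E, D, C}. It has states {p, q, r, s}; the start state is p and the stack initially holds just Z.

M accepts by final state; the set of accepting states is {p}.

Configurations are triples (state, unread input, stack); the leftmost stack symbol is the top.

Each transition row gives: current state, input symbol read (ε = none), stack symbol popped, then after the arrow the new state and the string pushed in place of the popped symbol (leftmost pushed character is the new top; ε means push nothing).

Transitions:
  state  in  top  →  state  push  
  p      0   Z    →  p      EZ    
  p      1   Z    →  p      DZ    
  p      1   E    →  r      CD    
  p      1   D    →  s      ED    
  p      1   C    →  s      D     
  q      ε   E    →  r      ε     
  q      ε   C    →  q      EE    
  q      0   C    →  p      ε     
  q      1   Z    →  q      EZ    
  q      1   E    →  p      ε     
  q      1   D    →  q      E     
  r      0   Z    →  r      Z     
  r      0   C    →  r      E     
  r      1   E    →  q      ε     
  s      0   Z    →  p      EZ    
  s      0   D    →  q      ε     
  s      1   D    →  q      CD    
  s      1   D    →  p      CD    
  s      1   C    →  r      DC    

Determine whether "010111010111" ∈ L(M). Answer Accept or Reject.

Accept

One accepting computation: (p, 010111010111, Z) ⊢ (p, 10111010111, EZ) ⊢ (r, 0111010111, CDZ) ⊢ (r, 111010111, EDZ) ⊢ (q, 11010111, DZ) ⊢ (q, 1010111, EZ) ⊢ (p, 010111, Z) ⊢ (p, 10111, EZ) ⊢ (r, 0111, CDZ) ⊢ (r, 111, EDZ) ⊢ (q, 11, DZ) ⊢ (q, 1, EZ) ⊢ (p, ε, Z)
All input consumed and state p ∈ F.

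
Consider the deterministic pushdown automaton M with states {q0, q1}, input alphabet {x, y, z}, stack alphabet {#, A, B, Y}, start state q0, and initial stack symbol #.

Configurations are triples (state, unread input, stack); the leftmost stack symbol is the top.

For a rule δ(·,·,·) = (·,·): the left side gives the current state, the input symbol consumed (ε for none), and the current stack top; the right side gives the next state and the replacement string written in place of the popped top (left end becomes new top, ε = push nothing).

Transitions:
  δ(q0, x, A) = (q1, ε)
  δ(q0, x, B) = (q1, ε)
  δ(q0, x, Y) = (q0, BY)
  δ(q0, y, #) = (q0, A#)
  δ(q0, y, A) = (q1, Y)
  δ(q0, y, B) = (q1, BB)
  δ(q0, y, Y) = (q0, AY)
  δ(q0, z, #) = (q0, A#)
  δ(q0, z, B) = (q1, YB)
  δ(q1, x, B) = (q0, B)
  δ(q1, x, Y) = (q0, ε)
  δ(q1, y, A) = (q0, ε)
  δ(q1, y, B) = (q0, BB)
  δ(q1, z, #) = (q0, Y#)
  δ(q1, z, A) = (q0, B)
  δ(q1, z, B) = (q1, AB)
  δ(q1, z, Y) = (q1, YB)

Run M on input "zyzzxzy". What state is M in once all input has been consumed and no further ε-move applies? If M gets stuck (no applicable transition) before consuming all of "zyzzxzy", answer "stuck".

stuck

(q0, zyzzxzy, #)
  read z, top #: go to q0, push A# → (q0, yzzxzy, A#)
  read y, top A: go to q1, push Y → (q1, zzxzy, Y#)
  read z, top Y: go to q1, push YB → (q1, zxzy, YB#)
  read z, top Y: go to q1, push YB → (q1, xzy, YBB#)
  read x, top Y: go to q0, push ε → (q0, zy, BB#)
  read z, top B: go to q1, push YB → (q1, y, YBB#)
No transition for (q1, y, top Y); M blocks with input y remaining.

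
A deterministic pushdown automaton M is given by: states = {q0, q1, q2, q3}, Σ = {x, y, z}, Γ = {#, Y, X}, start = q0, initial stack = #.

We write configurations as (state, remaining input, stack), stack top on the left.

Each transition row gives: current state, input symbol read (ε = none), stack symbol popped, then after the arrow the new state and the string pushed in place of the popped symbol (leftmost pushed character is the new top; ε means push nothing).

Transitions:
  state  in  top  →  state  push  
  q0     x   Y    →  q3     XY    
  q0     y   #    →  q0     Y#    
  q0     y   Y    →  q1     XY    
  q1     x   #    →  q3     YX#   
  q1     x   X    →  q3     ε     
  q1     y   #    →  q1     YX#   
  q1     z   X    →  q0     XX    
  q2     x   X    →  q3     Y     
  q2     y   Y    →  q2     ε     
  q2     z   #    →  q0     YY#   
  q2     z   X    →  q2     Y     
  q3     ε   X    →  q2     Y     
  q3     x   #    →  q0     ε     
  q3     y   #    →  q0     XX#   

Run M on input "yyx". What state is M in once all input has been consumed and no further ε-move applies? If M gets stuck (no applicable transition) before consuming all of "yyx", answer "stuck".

(q0, yyx, #)
  read y, top #: go to q0, push Y# → (q0, yx, Y#)
  read y, top Y: go to q1, push XY → (q1, x, XY#)
  read x, top X: go to q3, push ε → (q3, ε, Y#)
All input consumed; M is in state q3.

q3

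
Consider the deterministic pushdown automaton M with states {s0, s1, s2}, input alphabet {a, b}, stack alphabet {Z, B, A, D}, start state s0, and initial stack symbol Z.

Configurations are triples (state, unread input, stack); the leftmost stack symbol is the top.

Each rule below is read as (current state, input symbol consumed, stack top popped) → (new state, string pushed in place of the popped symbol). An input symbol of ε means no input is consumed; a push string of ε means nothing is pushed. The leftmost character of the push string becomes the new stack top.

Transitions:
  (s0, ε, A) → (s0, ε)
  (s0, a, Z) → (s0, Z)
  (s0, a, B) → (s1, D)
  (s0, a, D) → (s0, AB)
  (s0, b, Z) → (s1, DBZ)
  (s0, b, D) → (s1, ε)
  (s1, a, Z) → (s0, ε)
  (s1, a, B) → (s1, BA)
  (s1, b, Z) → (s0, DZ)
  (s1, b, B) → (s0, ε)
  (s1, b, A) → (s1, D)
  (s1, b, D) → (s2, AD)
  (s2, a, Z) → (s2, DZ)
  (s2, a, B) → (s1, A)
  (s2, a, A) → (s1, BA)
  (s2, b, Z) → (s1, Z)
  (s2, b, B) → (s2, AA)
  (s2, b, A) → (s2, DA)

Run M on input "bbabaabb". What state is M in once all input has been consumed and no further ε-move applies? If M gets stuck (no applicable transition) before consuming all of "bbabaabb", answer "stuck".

(s0, bbabaabb, Z)
  read b, top Z: go to s1, push DBZ → (s1, babaabb, DBZ)
  read b, top D: go to s2, push AD → (s2, abaabb, ADBZ)
  read a, top A: go to s1, push BA → (s1, baabb, BADBZ)
  read b, top B: go to s0, push ε → (s0, aabb, ADBZ)
  ε-move, top A: go to s0, push ε → (s0, aabb, DBZ)
  read a, top D: go to s0, push AB → (s0, abb, ABBZ)
  ε-move, top A: go to s0, push ε → (s0, abb, BBZ)
  read a, top B: go to s1, push D → (s1, bb, DBZ)
  read b, top D: go to s2, push AD → (s2, b, ADBZ)
  read b, top A: go to s2, push DA → (s2, ε, DADBZ)
All input consumed; M is in state s2.

s2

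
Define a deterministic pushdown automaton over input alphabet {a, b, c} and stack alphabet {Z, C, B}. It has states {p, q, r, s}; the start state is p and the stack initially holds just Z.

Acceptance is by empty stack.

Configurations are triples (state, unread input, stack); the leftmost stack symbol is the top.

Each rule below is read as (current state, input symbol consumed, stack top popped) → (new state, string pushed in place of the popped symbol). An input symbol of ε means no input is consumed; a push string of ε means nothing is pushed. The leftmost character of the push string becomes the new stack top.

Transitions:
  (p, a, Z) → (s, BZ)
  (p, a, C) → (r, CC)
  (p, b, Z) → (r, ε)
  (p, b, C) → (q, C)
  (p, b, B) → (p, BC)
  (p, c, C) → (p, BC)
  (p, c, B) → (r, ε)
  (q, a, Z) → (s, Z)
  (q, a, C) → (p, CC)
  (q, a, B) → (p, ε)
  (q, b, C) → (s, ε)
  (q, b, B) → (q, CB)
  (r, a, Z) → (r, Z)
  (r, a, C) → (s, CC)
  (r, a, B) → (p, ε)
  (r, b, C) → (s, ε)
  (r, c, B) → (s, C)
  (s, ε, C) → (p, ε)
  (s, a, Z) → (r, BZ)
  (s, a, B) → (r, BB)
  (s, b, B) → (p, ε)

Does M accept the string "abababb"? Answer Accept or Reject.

(p, abababb, Z)
  read a, top Z: go to s, push BZ → (s, bababb, BZ)
  read b, top B: go to p, push ε → (p, ababb, Z)
  read a, top Z: go to s, push BZ → (s, babb, BZ)
  read b, top B: go to p, push ε → (p, abb, Z)
  read a, top Z: go to s, push BZ → (s, bb, BZ)
  read b, top B: go to p, push ε → (p, b, Z)
  read b, top Z: go to r, push ε → (r, ε, ε)
All input consumed and the stack is empty.

Accept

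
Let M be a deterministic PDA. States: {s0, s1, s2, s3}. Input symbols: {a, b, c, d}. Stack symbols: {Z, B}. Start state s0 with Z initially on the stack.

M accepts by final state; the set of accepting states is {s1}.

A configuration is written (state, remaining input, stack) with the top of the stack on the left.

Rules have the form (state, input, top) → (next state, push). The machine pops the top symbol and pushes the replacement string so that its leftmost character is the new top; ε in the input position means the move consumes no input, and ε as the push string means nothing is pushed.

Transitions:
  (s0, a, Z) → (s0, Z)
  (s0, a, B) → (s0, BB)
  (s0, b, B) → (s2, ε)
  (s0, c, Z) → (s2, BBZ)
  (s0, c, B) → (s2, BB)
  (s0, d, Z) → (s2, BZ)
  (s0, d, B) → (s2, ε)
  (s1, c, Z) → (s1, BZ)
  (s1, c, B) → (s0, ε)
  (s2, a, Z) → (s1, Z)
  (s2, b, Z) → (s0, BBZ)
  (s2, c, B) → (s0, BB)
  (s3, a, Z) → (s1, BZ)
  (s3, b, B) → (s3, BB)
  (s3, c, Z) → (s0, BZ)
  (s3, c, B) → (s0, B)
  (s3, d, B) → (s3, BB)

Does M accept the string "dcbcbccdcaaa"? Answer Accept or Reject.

(s0, dcbcbccdcaaa, Z) ⊢ (s2, cbcbccdcaaa, BZ) ⊢ (s0, bcbccdcaaa, BBZ) ⊢ (s2, cbccdcaaa, BZ) ⊢ (s0, bccdcaaa, BBZ) ⊢ (s2, ccdcaaa, BZ) ⊢ (s0, cdcaaa, BBZ) ⊢ (s2, dcaaa, BBBZ)
No transition applies at (s2, dcaaa, BBBZ); input not fully consumed.

Reject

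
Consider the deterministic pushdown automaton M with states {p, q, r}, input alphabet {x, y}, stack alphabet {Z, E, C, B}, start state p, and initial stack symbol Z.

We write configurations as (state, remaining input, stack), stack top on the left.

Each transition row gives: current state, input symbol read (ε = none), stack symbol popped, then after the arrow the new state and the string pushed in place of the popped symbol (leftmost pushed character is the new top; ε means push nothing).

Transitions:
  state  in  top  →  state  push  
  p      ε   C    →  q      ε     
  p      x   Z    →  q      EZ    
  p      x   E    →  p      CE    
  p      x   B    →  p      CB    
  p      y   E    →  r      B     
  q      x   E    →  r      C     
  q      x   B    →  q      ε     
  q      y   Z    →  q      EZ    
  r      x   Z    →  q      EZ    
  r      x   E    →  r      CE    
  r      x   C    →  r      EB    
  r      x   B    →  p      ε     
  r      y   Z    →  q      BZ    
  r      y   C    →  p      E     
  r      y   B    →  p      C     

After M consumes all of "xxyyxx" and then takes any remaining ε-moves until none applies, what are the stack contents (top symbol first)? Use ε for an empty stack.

(p, xxyyxx, Z)
  read x, top Z: go to q, push EZ → (q, xyyxx, EZ)
  read x, top E: go to r, push C → (r, yyxx, CZ)
  read y, top C: go to p, push E → (p, yxx, EZ)
  read y, top E: go to r, push B → (r, xx, BZ)
  read x, top B: go to p, push ε → (p, x, Z)
  read x, top Z: go to q, push EZ → (q, ε, EZ)
All input consumed in state q with stack EZ.

EZ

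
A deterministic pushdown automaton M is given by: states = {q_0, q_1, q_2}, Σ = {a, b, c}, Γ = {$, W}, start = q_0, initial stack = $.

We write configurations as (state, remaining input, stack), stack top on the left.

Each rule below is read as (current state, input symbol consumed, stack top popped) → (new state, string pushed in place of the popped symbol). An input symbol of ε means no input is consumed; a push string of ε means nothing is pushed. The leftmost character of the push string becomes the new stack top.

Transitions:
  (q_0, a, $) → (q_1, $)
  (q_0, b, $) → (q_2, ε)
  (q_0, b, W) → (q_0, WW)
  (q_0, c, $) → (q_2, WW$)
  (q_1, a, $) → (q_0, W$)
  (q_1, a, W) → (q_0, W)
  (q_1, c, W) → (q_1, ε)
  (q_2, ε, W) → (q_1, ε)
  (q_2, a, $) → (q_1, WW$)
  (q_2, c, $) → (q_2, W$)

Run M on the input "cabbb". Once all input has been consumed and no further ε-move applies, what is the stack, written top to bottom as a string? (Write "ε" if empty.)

WWWW$

(q_0, cabbb, $)
  read c, top $: go to q_2, push WW$ → (q_2, abbb, WW$)
  ε-move, top W: go to q_1, push ε → (q_1, abbb, W$)
  read a, top W: go to q_0, push W → (q_0, bbb, W$)
  read b, top W: go to q_0, push WW → (q_0, bb, WW$)
  read b, top W: go to q_0, push WW → (q_0, b, WWW$)
  read b, top W: go to q_0, push WW → (q_0, ε, WWWW$)
All input consumed in state q_0 with stack WWWW$.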